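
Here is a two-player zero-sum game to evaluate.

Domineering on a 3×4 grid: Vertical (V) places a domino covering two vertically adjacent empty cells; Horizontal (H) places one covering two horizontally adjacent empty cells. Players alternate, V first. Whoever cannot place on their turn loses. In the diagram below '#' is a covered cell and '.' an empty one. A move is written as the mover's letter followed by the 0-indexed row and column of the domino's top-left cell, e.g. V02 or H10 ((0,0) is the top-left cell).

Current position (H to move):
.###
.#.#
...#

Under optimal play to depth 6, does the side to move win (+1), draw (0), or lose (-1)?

ply 1, H at .###/.#.#/...# | H20=-1→.###/.#.#/##.#*; H21=-1→.###/.#.#/.###
ply 2, V at .###/.#.#/##.# | V00=+1→####/##.#/##.#*; V12=+1→.###/.###/####
ply 3: ####/##.#/##.# is terminal -1 (H); from .###/.#.#/...# depth 6

value(.###/.#.#/...#, H) = -1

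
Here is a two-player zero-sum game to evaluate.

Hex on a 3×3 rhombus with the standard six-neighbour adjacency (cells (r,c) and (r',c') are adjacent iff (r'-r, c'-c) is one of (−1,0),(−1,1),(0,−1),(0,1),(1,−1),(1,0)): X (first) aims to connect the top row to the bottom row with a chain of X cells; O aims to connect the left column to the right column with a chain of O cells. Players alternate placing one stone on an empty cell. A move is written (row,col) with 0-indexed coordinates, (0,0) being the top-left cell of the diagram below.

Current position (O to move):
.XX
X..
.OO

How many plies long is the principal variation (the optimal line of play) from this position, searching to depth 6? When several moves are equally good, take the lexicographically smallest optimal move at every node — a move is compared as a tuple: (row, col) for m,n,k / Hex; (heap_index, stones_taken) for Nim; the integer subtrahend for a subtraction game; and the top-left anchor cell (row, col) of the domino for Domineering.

[.XX/X../.OO] O move#1: (0,0):-1/OXX/X../.OO, (1,1):-1/.XX/XO./.OO, (1,2):-1/.XX/X.O/.OO, (2,0):+1/.XX/X../OOO*
[.XX/X../OOO] end (terminal -1, X#2); searched .XX/X../.OO to 6

PV length from [.XX/X../.OO]: 1 ply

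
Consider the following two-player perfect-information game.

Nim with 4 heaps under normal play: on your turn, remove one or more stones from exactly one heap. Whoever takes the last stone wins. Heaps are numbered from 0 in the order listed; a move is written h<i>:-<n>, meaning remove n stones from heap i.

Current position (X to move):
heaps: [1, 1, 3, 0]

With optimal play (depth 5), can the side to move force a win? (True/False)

X winning at [(1,1,3,0)]: True

[(1,1,3,0)] X move#1: h0:-1:-1/(0,1,3,0), h1:-1:-1/(1,0,3,0), h2:-1:-1/(1,1,2,0), h2:-2:-1/(1,1,1,0), h2:-3:+1/(1,1,0,0)*
[(1,1,0,0)] O move#2: h0:-1:-1/(0,1,0,0)*, h1:-1:-1/(1,0,0,0)
[(0,1,0,0)] X move#3: h1:-1:+1/(0,0,0,0)*
[(0,0,0,0)] end (terminal -1, O#4); searched (1,1,3,0) to 5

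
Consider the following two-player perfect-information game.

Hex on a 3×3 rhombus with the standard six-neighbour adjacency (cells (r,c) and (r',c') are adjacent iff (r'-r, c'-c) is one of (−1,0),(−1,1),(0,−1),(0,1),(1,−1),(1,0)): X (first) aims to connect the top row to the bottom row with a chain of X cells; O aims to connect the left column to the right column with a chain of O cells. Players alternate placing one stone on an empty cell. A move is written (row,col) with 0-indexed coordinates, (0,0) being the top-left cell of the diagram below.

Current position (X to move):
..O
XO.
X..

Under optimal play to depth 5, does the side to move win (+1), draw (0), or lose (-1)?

p1 X@[..O/XO./X..]: (0,0)[X.O/XO./X..]+1* (0,1)[.XO/XO./X..]+1 (1,2)[..O/XOX/X..]+1 (2,1)[..O/XO./XX.]+1 (2,2)[..O/XO./X.X]+1
p2 O@[X.O/XO./X..] terminal -1; root [..O/XO./X..] d5

value(..O/XO./X.., X) = +1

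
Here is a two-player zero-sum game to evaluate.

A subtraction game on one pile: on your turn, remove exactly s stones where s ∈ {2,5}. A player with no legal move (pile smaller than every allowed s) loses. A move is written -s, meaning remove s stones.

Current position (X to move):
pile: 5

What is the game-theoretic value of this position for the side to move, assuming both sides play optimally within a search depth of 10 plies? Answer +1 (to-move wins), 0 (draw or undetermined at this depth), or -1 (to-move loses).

value(5, X) = +1

[5] X move#1: -2:-1/3, -5:+1/0*
[0] end (terminal -1, O#2); searched 5 to 10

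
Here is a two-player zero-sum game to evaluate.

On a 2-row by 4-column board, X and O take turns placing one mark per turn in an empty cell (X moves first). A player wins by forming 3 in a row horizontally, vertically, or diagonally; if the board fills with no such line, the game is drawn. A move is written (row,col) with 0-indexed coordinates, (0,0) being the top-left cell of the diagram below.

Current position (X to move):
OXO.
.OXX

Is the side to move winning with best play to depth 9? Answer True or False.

[OXO./.OXX] X move#1: (0,3):+0/OXOX/.OXX*, (1,0):+0/OXO./XOXX
[OXOX/.OXX] O move#2: (1,0):+0/OXOX/OOXX*
[OXOX/OOXX] end (terminal +0, X#3); searched OXO./.OXX to 9

X winning at [OXO./.OXX]: False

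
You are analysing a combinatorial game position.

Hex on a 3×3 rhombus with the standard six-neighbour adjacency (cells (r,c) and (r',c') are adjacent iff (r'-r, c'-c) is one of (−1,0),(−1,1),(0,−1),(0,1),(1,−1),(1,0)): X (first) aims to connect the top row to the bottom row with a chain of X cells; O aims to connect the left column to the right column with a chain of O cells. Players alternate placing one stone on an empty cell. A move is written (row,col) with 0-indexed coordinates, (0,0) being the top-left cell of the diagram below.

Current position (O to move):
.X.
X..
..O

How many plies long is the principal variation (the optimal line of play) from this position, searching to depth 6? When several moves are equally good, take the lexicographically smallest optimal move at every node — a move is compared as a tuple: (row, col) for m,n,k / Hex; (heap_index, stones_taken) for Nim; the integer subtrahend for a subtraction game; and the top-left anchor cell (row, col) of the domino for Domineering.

PV length from [.X./X../..O]: 5 plies

p1 O@[.X./X../..O]: (0,0)[OX./X../..O]-1 (0,2)[.XO/X../..O]-1 (1,1)[.X./XO./..O]-1 (1,2)[.X./X.O/..O]-1 (2,0)[.X./X../O.O]+1* (2,1)[.X./X../.OO]-1
p2 X@[.X./X../O.O]: (0,0)[XX./X../O.O]-1* (0,2)[.XX/X../O.O]-1 (1,1)[.X./XX./O.O]-1 (1,2)[.X./X.X/O.O]-1 (2,1)[.X./X../OXO]-1
p3 O@[XX./X../O.O]: (0,2)[XXO/X../O.O]+1* (1,1)[XX./XO./O.O]+1 (1,2)[XX./X.O/O.O]+1 (2,1)[XX./X../OOO]+1
p4 X@[XXO/X../O.O]: (1,1)[XXO/XX./O.O]-1* (1,2)[XXO/X.X/O.O]-1 (2,1)[XXO/X../OXO]-1
p5 O@[XXO/XX./O.O]: (1,2)[XXO/XXO/O.O]-1 (2,1)[XXO/XX./OOO]+1*
p6 X@[XXO/XX./OOO] terminal -1; root [.X./X../..O] d6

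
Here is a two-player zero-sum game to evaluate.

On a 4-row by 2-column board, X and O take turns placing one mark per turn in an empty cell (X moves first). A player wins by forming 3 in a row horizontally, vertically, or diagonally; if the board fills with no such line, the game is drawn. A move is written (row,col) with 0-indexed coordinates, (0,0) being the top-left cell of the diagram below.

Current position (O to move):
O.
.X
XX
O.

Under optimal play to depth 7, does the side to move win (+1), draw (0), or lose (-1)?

value(O./.X/XX/O., O) = -1

ply 1, O at O./.X/XX/O. | (0,1)=-1→OO/.X/XX/O.*; (1,0)=-1→O./OX/XX/O.; (3,1)=-1→O./.X/XX/OO
ply 2, X at OO/.X/XX/O. | (1,0)=+0→OO/XX/XX/O.; (3,1)=+1→OO/.X/XX/OX*
ply 3: OO/.X/XX/OX is terminal -1 (O); from O./.X/XX/O. depth 7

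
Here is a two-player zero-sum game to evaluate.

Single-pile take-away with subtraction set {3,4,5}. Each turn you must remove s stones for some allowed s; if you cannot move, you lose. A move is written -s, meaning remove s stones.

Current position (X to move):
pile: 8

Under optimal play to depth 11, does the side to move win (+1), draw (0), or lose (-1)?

value(8, X) = -1

[8] X move#1: -3:-1/5*, -4:-1/4, -5:-1/3
[5] O move#2: -3:+1/2*, -4:+1/1, -5:+1/0
[2] end (terminal -1, X#3); searched 8 to 11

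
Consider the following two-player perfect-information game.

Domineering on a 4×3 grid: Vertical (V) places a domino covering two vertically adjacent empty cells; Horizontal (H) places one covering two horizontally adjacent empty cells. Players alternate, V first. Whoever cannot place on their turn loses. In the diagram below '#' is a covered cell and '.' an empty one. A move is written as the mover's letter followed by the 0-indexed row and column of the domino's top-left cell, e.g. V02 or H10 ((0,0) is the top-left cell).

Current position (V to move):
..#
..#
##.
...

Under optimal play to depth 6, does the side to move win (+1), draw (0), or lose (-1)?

ply 1, V at ..#/..#/##./... | V00=+1→#.#/#.#/##./...*; V01=+1→.##/.##/##./...; V22=-1→..#/..#/###/..#
ply 2, H at #.#/#.#/##./... | H30=-1→#.#/#.#/##./##.*; H31=-1→#.#/#.#/##./.##
ply 3, V at #.#/#.#/##./##. | V01=+1→###/###/##./##.*; V22=+1→#.#/#.#/###/###
ply 4: ###/###/##./##. is terminal -1 (H); from ..#/..#/##./... depth 6

value(..#/..#/##./..., V) = +1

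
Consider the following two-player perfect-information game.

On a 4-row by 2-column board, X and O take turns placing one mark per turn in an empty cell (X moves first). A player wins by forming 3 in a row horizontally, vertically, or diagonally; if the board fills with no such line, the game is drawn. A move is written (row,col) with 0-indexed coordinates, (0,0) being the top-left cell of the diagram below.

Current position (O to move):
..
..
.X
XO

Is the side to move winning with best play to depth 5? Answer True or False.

ply 1, O at ../../.X/XO | (0,0)=+0→O./../.X/XO*; (0,1)=+0→.O/../.X/XO; (1,0)=+0→../O./.X/XO; (1,1)=+0→../.O/.X/XO; (2,0)=+0→../../OX/XO
ply 2, X at O./../.X/XO | (0,1)=+0→OX/../.X/XO*; (1,0)=+0→O./X./.X/XO; (1,1)=+0→O./.X/.X/XO; (2,0)=+0→O./../XX/XO
ply 3, O at OX/../.X/XO | (1,0)=-1→OX/O./.X/XO; (1,1)=+0→OX/.O/.X/XO*; (2,0)=-1→OX/../OX/XO
ply 4, X at OX/.O/.X/XO | (1,0)=+0→OX/XO/.X/XO*; (2,0)=+0→OX/.O/XX/XO
ply 5, O at OX/XO/.X/XO | (2,0)=+0→OX/XO/OX/XO*
ply 6: OX/XO/OX/XO is terminal +0 (X); from ../../.X/XO depth 5

O winning at [../../.X/XO]: False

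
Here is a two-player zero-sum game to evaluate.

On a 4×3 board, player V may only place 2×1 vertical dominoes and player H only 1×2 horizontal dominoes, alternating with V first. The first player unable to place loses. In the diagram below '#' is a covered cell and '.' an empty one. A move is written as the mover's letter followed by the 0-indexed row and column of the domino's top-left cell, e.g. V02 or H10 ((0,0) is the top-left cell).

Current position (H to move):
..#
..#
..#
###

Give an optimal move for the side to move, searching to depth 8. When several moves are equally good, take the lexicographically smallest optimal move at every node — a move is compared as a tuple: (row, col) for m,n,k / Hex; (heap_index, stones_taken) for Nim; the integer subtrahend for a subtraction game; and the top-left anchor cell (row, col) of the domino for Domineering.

H's best at [..#/..#/..#/###]: H10

[..#/..#/..#/###] H move#1: H00:-1/###/..#/..#/###, H10:+1/..#/###/..#/###*, H20:-1/..#/..#/###/###
[..#/###/..#/###] end (terminal -1, V#2); searched ..#/..#/..#/### to 8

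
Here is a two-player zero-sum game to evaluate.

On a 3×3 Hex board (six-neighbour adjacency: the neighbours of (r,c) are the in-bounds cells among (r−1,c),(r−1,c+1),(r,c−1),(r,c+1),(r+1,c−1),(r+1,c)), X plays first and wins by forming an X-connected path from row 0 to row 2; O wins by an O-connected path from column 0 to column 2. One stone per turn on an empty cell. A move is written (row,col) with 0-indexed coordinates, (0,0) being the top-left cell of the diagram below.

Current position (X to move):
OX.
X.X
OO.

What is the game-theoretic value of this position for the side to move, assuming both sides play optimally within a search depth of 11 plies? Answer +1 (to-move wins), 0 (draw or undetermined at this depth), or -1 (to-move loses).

value(OX./X.X/OO., X) = +1

[OX./X.X/OO.] X move#1: (0,2):-1/OXX/X.X/OO., (1,1):-1/OX./XXX/OO., (2,2):+1/OX./X.X/OOX*
[OX./X.X/OOX] O move#2: (0,2):-1/OXO/X.X/OOX*, (1,1):-1/OX./XOX/OOX
[OXO/X.X/OOX] X move#3: (1,1):+1/OXO/XXX/OOX*
[OXO/XXX/OOX] end (terminal -1, O#4); searched OX./X.X/OO. to 11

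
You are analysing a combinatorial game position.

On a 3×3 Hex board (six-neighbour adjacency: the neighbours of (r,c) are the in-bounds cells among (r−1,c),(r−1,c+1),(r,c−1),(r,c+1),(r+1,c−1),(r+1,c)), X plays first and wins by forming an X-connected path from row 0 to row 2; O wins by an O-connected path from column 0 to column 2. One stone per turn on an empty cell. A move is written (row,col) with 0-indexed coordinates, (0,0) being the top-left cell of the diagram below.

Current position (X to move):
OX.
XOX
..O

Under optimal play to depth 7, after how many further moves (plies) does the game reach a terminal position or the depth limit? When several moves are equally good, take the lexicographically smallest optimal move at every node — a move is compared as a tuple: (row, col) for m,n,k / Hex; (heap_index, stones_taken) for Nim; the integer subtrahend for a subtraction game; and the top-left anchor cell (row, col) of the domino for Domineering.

[OX./XOX/..O] X move#1: (0,2):+1/OXX/XOX/..O*, (2,0):+1/OX./XOX/X.O, (2,1):+1/OX./XOX/.XO
[OXX/XOX/..O] O move#2: (2,0):-1/OXX/XOX/O.O*, (2,1):-1/OXX/XOX/.OO
[OXX/XOX/O.O] X move#3: (2,1):+1/OXX/XOX/OXO*
[OXX/XOX/OXO] end (terminal -1, O#4); searched OX./XOX/..O to 7

PV length from [OX./XOX/..O]: 3 plies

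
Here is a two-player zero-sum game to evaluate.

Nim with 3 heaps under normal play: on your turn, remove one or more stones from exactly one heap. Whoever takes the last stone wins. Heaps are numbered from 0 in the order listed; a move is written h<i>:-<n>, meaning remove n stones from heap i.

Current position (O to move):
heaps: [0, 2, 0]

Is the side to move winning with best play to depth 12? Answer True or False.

O winning at [(0,2,0)]: True

ply 1, O at (0,2,0) | h1:-1=-1→(0,1,0); h1:-2=+1→(0,0,0)*
ply 2: (0,0,0) is terminal -1 (X); from (0,2,0) depth 12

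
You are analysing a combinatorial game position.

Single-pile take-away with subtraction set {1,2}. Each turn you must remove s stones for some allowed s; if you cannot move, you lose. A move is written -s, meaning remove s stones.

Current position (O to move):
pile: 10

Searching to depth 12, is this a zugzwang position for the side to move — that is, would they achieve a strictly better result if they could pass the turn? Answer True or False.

zugzwang(10, O) = False

p1 O@[10]: -1[9]+1* -2[8]-1
p2 X@[9]: -1[8]-1* -2[7]-1
p3 O@[8]: -1[7]-1 -2[6]+1*
p4 X@[6]: -1[5]-1* -2[4]-1
p5 O@[5]: -1[4]-1 -2[3]+1*
p6 X@[3]: -1[2]-1* -2[1]-1
p7 O@[2]: -1[1]-1 -2[0]+1*
p8 X@[0] terminal -1; root [10] d12
pass branch (X moves first from the same position):
  | p1 X@[10]: -1[9]+1* -2[8]-1
  | p2 O@[9]: -1[8]-1* -2[7]-1
  | p3 X@[8]: -1[7]-1 -2[6]+1*
  | p4 O@[6]: -1[5]-1* -2[4]-1
  | p5 X@[5]: -1[4]-1 -2[3]+1*
  | p6 O@[3]: -1[2]-1* -2[1]-1
  | p7 X@[2]: -1[1]-1 -2[0]+1*
  | p8 O@[0] terminal -1; root [10] d12
O moving scores +1; O passing scores -1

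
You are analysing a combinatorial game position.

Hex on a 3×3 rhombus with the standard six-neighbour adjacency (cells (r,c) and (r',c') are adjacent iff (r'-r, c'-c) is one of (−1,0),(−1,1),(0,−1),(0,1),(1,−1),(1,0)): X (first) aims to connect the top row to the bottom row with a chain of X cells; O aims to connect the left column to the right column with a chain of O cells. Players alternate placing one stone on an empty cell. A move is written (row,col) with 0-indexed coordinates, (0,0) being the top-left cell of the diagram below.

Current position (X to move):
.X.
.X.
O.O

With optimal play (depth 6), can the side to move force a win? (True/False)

p1 X@[.X./.X./O.O]: (0,0)[XX./.X./O.O]-1 (0,2)[.XX/.X./O.O]-1 (1,0)[.X./XX./O.O]-1 (1,2)[.X./.XX/O.O]-1 (2,1)[.X./.X./OXO]+1*
p2 O@[.X./.X./OXO] terminal -1; root [.X./.X./O.O] d6

X winning at [.X./.X./O.O]: True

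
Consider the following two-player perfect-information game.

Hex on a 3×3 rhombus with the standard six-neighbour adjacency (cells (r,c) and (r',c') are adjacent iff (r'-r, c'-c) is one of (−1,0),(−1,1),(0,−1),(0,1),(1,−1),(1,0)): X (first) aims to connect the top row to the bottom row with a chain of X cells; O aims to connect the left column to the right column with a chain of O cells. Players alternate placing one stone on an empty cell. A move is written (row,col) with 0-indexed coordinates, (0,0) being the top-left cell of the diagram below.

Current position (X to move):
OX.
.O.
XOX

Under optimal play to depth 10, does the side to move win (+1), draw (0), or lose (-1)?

[OX./.O./XOX] X move#1: (0,2):+1/OXX/.O./XOX*, (1,0):+1/OX./XO./XOX, (1,2):+1/OX./.OX/XOX
[OXX/.O./XOX] O move#2: (1,0):-1/OXX/OO./XOX*, (1,2):-1/OXX/.OO/XOX
[OXX/OO./XOX] X move#3: (1,2):+1/OXX/OOX/XOX*
[OXX/OOX/XOX] end (terminal -1, O#4); searched OX./.O./XOX to 10

value(OX./.O./XOX, X) = +1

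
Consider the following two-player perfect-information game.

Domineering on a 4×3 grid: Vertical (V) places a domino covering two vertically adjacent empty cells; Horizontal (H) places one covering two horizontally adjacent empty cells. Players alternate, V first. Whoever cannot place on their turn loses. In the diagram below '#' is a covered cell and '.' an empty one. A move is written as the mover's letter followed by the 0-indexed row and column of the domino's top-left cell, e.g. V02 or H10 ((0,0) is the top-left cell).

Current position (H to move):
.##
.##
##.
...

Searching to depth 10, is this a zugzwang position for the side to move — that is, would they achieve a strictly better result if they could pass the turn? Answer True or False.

[.##/.##/##./...] H move#1: H30:-1/.##/.##/##./##.*, H31:-1/.##/.##/##./.##
[.##/.##/##./##.] V move#2: V00:+1/###/###/##./##.*, V22:+1/.##/.##/###/###
[###/###/##./##.] end (terminal -1, H#3); searched .##/.##/##./... to 10
suppose H passes — search the same position with V to move:
pass> [.##/.##/##./...] V move#1: V00:-1/###/###/##./..., V22:+1/.##/.##/###/..#*
pass> [.##/.##/###/..#] H move#2: H30:-1/.##/.##/###/###*
pass> [.##/.##/###/###] V move#3: V00:+1/###/###/###/###*
pass> [###/###/###/###] end (terminal -1, H#4); searched .##/.##/##./... to 10
for H: play -1, pass -1

zugzwang(.##/.##/##./..., H) = False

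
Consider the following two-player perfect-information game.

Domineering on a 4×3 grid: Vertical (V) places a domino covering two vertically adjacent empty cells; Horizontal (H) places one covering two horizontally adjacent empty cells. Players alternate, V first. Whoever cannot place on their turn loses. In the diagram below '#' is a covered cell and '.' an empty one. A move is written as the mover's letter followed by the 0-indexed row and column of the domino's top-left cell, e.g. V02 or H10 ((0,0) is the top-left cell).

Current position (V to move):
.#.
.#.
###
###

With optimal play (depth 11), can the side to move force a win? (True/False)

ply 1, V at .#./.#./###/### | V00=+1→##./##./###/###*; V02=+1→.##/.##/###/###
ply 2: ##./##./###/### is terminal -1 (H); from .#./.#./###/### depth 11

V winning at [.#./.#./###/###]: True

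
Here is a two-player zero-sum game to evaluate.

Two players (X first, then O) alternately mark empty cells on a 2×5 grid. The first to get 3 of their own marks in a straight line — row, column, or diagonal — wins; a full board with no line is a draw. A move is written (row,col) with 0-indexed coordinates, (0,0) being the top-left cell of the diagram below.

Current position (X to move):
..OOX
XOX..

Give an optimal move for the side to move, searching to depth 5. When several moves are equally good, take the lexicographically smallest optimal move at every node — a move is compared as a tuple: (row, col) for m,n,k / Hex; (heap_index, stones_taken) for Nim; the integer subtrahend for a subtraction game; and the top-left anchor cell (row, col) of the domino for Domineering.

p1 X@[..OOX/XOX..]: (0,0)[X.OOX/XOX..]-1 (0,1)[.XOOX/XOX..]+0* (1,3)[..OOX/XOXX.]-1 (1,4)[..OOX/XOX.X]-1
p2 O@[.XOOX/XOX..]: (0,0)[OXOOX/XOX..]+0* (1,3)[.XOOX/XOXO.]+0 (1,4)[.XOOX/XOX.O]+0
p3 X@[OXOOX/XOX..]: (1,3)[OXOOX/XOXX.]+0* (1,4)[OXOOX/XOX.X]+0
p4 O@[OXOOX/XOXX.]: (1,4)[OXOOX/XOXXO]+0*
p5 X@[OXOOX/XOXXO] terminal +0; root [..OOX/XOX..] d5

X's best at [..OOX/XOX..]: (0,1)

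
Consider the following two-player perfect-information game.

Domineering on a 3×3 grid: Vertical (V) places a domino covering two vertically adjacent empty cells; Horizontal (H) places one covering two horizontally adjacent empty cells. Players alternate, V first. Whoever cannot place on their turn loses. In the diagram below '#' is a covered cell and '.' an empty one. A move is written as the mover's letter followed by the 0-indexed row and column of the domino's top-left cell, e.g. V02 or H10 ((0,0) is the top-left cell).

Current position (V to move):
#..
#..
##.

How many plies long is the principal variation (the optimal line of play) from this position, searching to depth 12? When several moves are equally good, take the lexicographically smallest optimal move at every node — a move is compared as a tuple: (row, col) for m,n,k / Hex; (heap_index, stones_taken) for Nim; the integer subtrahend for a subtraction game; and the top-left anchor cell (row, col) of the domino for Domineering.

PV length from [#../#../##.]: 1 ply

[#../#../##.] V move#1: V01:+1/##./##./##.*, V02:+1/#.#/#.#/##., V12:-1/#../#.#/###
[##./##./##.] end (terminal -1, H#2); searched #../#../##. to 12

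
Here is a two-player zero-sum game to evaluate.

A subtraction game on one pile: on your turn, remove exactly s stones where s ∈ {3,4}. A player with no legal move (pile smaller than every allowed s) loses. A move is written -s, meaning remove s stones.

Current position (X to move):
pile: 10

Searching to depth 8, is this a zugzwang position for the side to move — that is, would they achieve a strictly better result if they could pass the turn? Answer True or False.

ply 1, X at 10 | -3=+1→7*; -4=-1→6
ply 2, O at 7 | -3=-1→4*; -4=-1→3
ply 3, X at 4 | -3=+1→1*; -4=+1→0
ply 4: 1 is terminal -1 (O); from 10 depth 8
pass branch (O moves first from the same position):
  | ply 1, O at 10 | -3=+1→7*; -4=-1→6
  | ply 2, X at 7 | -3=-1→4*; -4=-1→3
  | ply 3, O at 4 | -3=+1→1*; -4=+1→0
  | ply 4: 1 is terminal -1 (X); from 10 depth 8
X moving scores +1; X passing scores -1

zugzwang(10, X) = False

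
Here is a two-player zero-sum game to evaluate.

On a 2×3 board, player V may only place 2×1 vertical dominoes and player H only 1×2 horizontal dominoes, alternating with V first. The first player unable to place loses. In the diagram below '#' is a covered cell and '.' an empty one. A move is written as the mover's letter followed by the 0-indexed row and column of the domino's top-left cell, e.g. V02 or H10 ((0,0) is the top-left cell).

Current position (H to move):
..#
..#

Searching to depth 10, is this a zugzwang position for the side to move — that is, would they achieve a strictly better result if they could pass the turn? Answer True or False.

zugzwang(..#/..#, H) = False

ply 1, H at ..#/..# | H00=+1→###/..#*; H10=+1→..#/###
ply 2: ###/..# is terminal -1 (V); from ..#/..# depth 10
suppose H passes — search the same position with V to move:
pass> ply 1, V at ..#/..# | V00=+1→#.#/#.#*; V01=+1→.##/.##
pass> ply 2: #.#/#.# is terminal -1 (H); from ..#/..# depth 10
for H: play +1, pass -1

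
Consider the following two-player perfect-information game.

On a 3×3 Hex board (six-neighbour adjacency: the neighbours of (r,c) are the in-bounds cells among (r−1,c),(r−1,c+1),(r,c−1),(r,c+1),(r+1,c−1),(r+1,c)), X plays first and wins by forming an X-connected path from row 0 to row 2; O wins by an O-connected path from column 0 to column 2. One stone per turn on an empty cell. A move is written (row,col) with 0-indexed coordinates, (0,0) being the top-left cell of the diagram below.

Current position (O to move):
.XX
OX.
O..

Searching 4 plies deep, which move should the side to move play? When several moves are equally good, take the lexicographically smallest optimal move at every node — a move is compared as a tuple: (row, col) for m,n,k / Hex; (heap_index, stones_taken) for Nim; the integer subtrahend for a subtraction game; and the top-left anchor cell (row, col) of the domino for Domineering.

O's best at [.XX/OX./O..]: (2,1)

ply 1, O at .XX/OX./O.. | (0,0)=-1→OXX/OX./O..; (1,2)=-1→.XX/OXO/O..; (2,1)=+1→.XX/OX./OO.*; (2,2)=-1→.XX/OX./O.O
ply 2, X at .XX/OX./OO. | (0,0)=-1→XXX/OX./OO.*; (1,2)=-1→.XX/OXX/OO.; (2,2)=-1→.XX/OX./OOX
ply 3, O at XXX/OX./OO. | (1,2)=+1→XXX/OXO/OO.*; (2,2)=+1→XXX/OX./OOO
ply 4: XXX/OXO/OO. is terminal -1 (X); from .XX/OX./O.. depth 4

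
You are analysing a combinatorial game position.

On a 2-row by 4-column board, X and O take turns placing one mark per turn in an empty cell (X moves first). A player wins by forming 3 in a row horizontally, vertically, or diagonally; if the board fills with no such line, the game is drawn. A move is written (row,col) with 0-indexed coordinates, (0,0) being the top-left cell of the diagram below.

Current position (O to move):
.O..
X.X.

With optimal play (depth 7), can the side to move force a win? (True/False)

O winning at [.O../X.X.]: False

ply 1, O at .O../X.X. | (0,0)=-1→OO../X.X.; (0,2)=-1→.OO./X.X.; (0,3)=-1→.O.O/X.X.; (1,1)=+0→.O../XOX.*; (1,3)=-1→.O../X.XO
ply 2, X at .O../XOX. | (0,0)=+0→XO../XOX.*; (0,2)=+0→.OX./XOX.; (0,3)=+0→.O.X/XOX.; (1,3)=-1→.O../XOXX
ply 3, O at XO../XOX. | (0,2)=+0→XOO./XOX.*; (0,3)=+0→XO.O/XOX.; (1,3)=+0→XO../XOXO
ply 4, X at XOO./XOX. | (0,3)=+0→XOOX/XOX.*; (1,3)=-1→XOO./XOXX
ply 5, O at XOOX/XOX. | (1,3)=+0→XOOX/XOXO*
ply 6: XOOX/XOXO is terminal +0 (X); from .O../X.X. depth 7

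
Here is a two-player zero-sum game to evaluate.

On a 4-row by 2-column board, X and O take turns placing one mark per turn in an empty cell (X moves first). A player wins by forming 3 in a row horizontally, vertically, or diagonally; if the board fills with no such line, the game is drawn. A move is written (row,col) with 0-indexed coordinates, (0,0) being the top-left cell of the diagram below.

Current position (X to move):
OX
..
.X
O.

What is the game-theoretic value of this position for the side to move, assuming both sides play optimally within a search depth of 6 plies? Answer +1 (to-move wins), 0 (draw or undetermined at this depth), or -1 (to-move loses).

p1 X@[OX/../.X/O.]: (1,0)[OX/X./.X/O.]+0 (1,1)[OX/.X/.X/O.]+1* (2,0)[OX/../XX/O.]+0 (3,1)[OX/../.X/OX]+0
p2 O@[OX/.X/.X/O.] terminal -1; root [OX/../.X/O.] d6

value(OX/../.X/O., X) = +1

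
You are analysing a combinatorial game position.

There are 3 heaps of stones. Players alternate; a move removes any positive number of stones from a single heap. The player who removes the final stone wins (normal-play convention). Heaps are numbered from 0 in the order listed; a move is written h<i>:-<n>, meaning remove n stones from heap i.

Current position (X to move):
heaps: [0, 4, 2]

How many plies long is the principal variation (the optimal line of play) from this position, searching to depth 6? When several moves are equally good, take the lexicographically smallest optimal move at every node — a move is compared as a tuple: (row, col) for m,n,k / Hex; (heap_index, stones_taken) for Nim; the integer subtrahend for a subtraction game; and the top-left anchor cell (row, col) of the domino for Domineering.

ply 1, X at (0,4,2) | h1:-1=-1→(0,3,2); h1:-2=+1→(0,2,2)*; h1:-3=-1→(0,1,2); h1:-4=-1→(0,0,2); h2:-1=-1→(0,4,1); h2:-2=-1→(0,4,0)
ply 2, O at (0,2,2) | h1:-1=-1→(0,1,2)*; h1:-2=-1→(0,0,2); h2:-1=-1→(0,2,1); h2:-2=-1→(0,2,0)
ply 3, X at (0,1,2) | h1:-1=-1→(0,0,2); h2:-1=+1→(0,1,1)*; h2:-2=-1→(0,1,0)
ply 4, O at (0,1,1) | h1:-1=-1→(0,0,1)*; h2:-1=-1→(0,1,0)
ply 5, X at (0,0,1) | h2:-1=+1→(0,0,0)*
ply 6: (0,0,0) is terminal -1 (O); from (0,4,2) depth 6

PV length from [(0,4,2)]: 5 plies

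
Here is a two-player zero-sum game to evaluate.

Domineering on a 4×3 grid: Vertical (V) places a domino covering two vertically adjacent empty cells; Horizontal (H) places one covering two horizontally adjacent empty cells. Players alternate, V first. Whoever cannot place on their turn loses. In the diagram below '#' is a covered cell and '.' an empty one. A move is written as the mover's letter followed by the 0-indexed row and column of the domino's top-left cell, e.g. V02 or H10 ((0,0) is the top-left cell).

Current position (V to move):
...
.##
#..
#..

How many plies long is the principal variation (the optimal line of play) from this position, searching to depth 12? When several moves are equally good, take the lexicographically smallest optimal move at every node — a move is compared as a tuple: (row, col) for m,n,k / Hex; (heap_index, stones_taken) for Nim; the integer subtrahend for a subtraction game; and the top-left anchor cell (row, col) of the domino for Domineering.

ply 1, V at .../.##/#../#.. | V00=-1→#../###/#../#..; V21=+1→.../.##/##./##.*; V22=+1→.../.##/#.#/#.#
ply 2, H at .../.##/##./##. | H00=-1→##./.##/##./##.*; H01=-1→.##/.##/##./##.
ply 3, V at ##./.##/##./##. | V22=+1→##./.##/###/###*
ply 4: ##./.##/###/### is terminal -1 (H); from .../.##/#../#.. depth 12

PV length from [.../.##/#../#..]: 3 plies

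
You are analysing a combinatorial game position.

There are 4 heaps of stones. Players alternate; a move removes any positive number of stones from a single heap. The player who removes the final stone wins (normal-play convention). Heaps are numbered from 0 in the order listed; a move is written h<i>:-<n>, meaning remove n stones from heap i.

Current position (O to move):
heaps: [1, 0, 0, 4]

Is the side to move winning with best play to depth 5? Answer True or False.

[(1,0,0,4)] O move#1: h0:-1:-1/(0,0,0,4), h3:-1:-1/(1,0,0,3), h3:-2:-1/(1,0,0,2), h3:-3:+1/(1,0,0,1)*, h3:-4:-1/(1,0,0,0)
[(1,0,0,1)] X move#2: h0:-1:-1/(0,0,0,1)*, h3:-1:-1/(1,0,0,0)
[(0,0,0,1)] O move#3: h3:-1:+1/(0,0,0,0)*
[(0,0,0,0)] end (terminal -1, X#4); searched (1,0,0,4) to 5

O winning at [(1,0,0,4)]: True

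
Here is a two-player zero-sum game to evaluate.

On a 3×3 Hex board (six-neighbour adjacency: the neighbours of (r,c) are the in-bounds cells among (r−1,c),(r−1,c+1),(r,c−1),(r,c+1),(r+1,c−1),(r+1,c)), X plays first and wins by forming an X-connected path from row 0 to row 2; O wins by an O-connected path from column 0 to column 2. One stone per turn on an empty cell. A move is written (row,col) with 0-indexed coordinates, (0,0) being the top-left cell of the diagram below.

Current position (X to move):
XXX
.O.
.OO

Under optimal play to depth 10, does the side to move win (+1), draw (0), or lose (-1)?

p1 X@[XXX/.O./.OO]: (1,0)[XXX/XO./.OO]-1* (1,2)[XXX/.OX/.OO]-1 (2,0)[XXX/.O./XOO]-1
p2 O@[XXX/XO./.OO]: (1,2)[XXX/XOO/.OO]-1 (2,0)[XXX/XO./OOO]+1*
p3 X@[XXX/XO./OOO] terminal -1; root [XXX/.O./.OO] d10

value(XXX/.O./.OO, X) = -1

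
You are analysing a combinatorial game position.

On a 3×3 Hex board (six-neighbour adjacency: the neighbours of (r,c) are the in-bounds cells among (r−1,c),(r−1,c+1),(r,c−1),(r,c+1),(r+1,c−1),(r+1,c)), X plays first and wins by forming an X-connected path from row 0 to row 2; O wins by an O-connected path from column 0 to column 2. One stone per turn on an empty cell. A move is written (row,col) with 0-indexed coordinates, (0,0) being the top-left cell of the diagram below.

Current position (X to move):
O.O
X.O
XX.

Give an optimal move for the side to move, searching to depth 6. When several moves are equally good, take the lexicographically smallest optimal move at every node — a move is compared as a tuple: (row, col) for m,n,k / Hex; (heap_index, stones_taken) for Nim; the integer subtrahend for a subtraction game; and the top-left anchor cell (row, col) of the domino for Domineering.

X's best at [O.O/X.O/XX.]: (0,1)

[O.O/X.O/XX.] X move#1: (0,1):+1/OXO/X.O/XX.*, (1,1):-1/O.O/XXO/XX., (2,2):-1/O.O/X.O/XXX
[OXO/X.O/XX.] end (terminal -1, O#2); searched O.O/X.O/XX. to 6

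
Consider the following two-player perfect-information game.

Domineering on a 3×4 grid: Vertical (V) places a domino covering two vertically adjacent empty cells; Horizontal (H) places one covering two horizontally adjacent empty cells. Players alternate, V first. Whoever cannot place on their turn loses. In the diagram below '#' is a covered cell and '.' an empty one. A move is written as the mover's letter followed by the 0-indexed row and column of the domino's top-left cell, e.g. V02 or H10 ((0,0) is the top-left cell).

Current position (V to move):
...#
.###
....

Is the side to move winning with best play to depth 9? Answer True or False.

[...#/.###/....] V move#1: V00:-1/#..#/####/....*, V10:-1/...#/####/#...
[#..#/####/....] H move#2: H01:+1/####/####/....*, H20:+1/#..#/####/##.., H21:+1/#..#/####/.##., H22:+1/#..#/####/..##
[####/####/....] end (terminal -1, V#3); searched ...#/.###/.... to 9

V winning at [...#/.###/....]: False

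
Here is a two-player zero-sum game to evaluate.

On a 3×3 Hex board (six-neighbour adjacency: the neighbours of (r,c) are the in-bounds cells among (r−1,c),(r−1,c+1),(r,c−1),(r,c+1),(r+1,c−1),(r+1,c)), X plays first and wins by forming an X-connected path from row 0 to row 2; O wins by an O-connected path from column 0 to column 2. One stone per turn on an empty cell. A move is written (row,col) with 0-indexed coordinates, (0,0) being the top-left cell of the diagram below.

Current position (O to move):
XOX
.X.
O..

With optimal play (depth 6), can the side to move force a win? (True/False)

ply 1, O at XOX/.X./O.. | (1,0)=-1→XOX/OX./O..; (1,2)=-1→XOX/.XO/O..; (2,1)=+1→XOX/.X./OO.*; (2,2)=-1→XOX/.X./O.O
ply 2, X at XOX/.X./OO. | (1,0)=-1→XOX/XX./OO.*; (1,2)=-1→XOX/.XX/OO.; (2,2)=-1→XOX/.X./OOX
ply 3, O at XOX/XX./OO. | (1,2)=+1→XOX/XXO/OO.*; (2,2)=+1→XOX/XX./OOO
ply 4: XOX/XXO/OO. is terminal -1 (X); from XOX/.X./O.. depth 6

O winning at [XOX/.X./O..]: True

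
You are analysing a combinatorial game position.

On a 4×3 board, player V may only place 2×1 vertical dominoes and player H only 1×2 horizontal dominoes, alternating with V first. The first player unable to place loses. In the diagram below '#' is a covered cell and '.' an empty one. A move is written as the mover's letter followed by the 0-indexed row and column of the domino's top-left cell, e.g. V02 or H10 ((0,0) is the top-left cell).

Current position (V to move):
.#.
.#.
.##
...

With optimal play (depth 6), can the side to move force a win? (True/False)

V winning at [.#./.#./.##/...]: True

[.#./.#./.##/...] V move#1: V00:+1/##./##./.##/...*, V02:+1/.##/.##/.##/..., V10:+1/.#./##./###/..., V20:+1/.#./.#./###/#..
[##./##./.##/...] H move#2: H30:-1/##./##./.##/##.*, H31:-1/##./##./.##/.##
[##./##./.##/##.] V move#3: V02:+1/###/###/.##/##.*
[###/###/.##/##.] end (terminal -1, H#4); searched .#./.#./.##/... to 6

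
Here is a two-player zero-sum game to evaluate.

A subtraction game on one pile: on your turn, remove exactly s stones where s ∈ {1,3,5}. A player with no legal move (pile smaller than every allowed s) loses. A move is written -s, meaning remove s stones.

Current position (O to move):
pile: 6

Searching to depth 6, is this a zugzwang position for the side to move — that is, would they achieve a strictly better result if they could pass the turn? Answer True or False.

[6] O move#1: -1:-1/5*, -3:-1/3, -5:-1/1
[5] X move#2: -1:+1/4*, -3:+1/2, -5:+1/0
[4] O move#3: -1:-1/3*, -3:-1/1
[3] X move#4: -1:+1/2*, -3:+1/0
[2] O move#5: -1:-1/1*
[1] X move#6: -1:+1/0*
[0] end (terminal -1, O#7); searched 6 to 6
if O skipped the turn, X would face:
~ [6] X move#1: -1:-1/5*, -3:-1/3, -5:-1/1
~ [5] O move#2: -1:+1/4*, -3:+1/2, -5:+1/0
~ [4] X move#3: -1:-1/3*, -3:-1/1
~ [3] O move#4: -1:+1/2*, -3:+1/0
~ [2] X move#5: -1:-1/1*
~ [1] O move#6: -1:+1/0*
~ [0] end (terminal -1, X#7); searched 6 to 6
compare (O): move=-1 vs pass=+1

zugzwang(6, O) = True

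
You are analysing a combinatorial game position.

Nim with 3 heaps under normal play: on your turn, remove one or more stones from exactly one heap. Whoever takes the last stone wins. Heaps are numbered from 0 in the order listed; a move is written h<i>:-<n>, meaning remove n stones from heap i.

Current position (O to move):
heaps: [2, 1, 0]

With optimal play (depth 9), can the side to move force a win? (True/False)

p1 O@[(2,1,0)]: h0:-1[(1,1,0)]+1* h0:-2[(0,1,0)]-1 h1:-1[(2,0,0)]-1
p2 X@[(1,1,0)]: h0:-1[(0,1,0)]-1* h1:-1[(1,0,0)]-1
p3 O@[(0,1,0)]: h1:-1[(0,0,0)]+1*
p4 X@[(0,0,0)] terminal -1; root [(2,1,0)] d9

O winning at [(2,1,0)]: True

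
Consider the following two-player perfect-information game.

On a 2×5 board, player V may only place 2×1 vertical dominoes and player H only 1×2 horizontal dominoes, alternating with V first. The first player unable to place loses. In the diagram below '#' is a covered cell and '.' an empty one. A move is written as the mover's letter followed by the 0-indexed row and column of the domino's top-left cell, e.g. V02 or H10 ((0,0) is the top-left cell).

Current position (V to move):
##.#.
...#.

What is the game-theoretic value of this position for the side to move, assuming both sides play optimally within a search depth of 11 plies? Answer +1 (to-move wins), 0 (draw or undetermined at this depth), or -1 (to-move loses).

value(##.#./...#., V) = +1

[##.#./...#.] V move#1: V02:+1/####./..##.*, V04:-1/##.##/...##
[####./..##.] H move#2: H10:-1/####./####.*
[####./####.] V move#3: V04:+1/#####/#####*
[#####/#####] end (terminal -1, H#4); searched ##.#./...#. to 11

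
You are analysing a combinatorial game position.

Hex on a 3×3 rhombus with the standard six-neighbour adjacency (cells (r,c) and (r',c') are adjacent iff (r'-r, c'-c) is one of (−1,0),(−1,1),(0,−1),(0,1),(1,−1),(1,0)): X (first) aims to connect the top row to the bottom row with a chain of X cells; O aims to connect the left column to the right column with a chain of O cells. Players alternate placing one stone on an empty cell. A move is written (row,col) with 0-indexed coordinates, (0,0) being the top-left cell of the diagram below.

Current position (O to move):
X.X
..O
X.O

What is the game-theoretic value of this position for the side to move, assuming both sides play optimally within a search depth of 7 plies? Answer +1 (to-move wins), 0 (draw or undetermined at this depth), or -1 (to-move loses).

[X.X/..O/X.O] O move#1: (0,1):-1/XOX/..O/X.O*, (1,0):-1/X.X/O.O/X.O, (1,1):-1/X.X/.OO/X.O, (2,1):-1/X.X/..O/XOO
[XOX/..O/X.O] X move#2: (1,0):+1/XOX/X.O/X.O*, (1,1):+1/XOX/.XO/X.O, (2,1):+1/XOX/..O/XXO
[XOX/X.O/X.O] end (terminal -1, O#3); searched X.X/..O/X.O to 7

value(X.X/..O/X.O, O) = -1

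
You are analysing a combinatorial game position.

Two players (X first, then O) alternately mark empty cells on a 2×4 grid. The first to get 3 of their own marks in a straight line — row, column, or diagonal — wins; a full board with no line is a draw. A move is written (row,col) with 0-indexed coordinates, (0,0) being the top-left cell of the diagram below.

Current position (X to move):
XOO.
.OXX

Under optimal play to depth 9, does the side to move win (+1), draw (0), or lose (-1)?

value(XOO./.OXX, X) = 0

ply 1, X at XOO./.OXX | (0,3)=+0→XOOX/.OXX*; (1,0)=-1→XOO./XOXX
ply 2, O at XOOX/.OXX | (1,0)=+0→XOOX/OOXX*
ply 3: XOOX/OOXX is terminal +0 (X); from XOO./.OXX depth 9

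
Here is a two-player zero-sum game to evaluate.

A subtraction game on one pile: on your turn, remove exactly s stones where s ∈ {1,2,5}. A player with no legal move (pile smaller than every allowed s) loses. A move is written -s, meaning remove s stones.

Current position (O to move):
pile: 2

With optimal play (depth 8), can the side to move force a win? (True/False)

p1 O@[2]: -1[1]-1 -2[0]+1*
p2 X@[0] terminal -1; root [2] d8

O winning at [2]: True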